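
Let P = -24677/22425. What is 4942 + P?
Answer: 110799673/22425 ≈ 4940.9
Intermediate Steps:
P = -24677/22425 (P = -24677*1/22425 = -24677/22425 ≈ -1.1004)
4942 + P = 4942 - 24677/22425 = 110799673/22425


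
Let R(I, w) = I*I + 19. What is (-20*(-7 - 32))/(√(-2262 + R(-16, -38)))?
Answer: -780*I*√1987/1987 ≈ -17.498*I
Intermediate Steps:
R(I, w) = 19 + I² (R(I, w) = I² + 19 = 19 + I²)
(-20*(-7 - 32))/(√(-2262 + R(-16, -38))) = (-20*(-7 - 32))/(√(-2262 + (19 + (-16)²))) = (-20*(-39))/(√(-2262 + (19 + 256))) = 780/(√(-2262 + 275)) = 780/(√(-1987)) = 780/((I*√1987)) = 780*(-I*√1987/1987) = -780*I*√1987/1987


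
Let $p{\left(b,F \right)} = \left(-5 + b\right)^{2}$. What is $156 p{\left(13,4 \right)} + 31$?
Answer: $10015$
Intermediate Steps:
$156 p{\left(13,4 \right)} + 31 = 156 \left(-5 + 13\right)^{2} + 31 = 156 \cdot 8^{2} + 31 = 156 \cdot 64 + 31 = 9984 + 31 = 10015$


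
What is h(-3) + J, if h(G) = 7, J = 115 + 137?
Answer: 259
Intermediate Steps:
J = 252
h(-3) + J = 7 + 252 = 259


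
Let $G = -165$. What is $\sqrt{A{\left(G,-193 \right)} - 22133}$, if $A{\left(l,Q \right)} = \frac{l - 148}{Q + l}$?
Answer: $\frac{i \sqrt{2836541758}}{358} \approx 148.77 i$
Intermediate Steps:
$A{\left(l,Q \right)} = \frac{-148 + l}{Q + l}$
$\sqrt{A{\left(G,-193 \right)} - 22133} = \sqrt{\frac{-148 - 165}{-193 - 165} - 22133} = \sqrt{\frac{1}{-358} \left(-313\right) - 22133} = \sqrt{\left(- \frac{1}{358}\right) \left(-313\right) - 22133} = \sqrt{\frac{313}{358} - 22133} = \sqrt{- \frac{7923301}{358}} = \frac{i \sqrt{2836541758}}{358}$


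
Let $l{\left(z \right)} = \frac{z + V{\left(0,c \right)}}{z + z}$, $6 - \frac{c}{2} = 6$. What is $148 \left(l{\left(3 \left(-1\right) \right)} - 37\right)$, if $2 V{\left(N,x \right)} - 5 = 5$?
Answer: $- \frac{16576}{3} \approx -5525.3$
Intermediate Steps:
$c = 0$ ($c = 12 - 12 = 0$)
$V{\left(N,x \right)} = 5$ ($V{\left(N,x \right)} = \frac{5}{2} + \frac{1}{2} \cdot 5 = \frac{5}{2} + \frac{5}{2} = 5$)
$l{\left(z \right)} = \frac{5 + z}{2 z}$ ($l{\left(z \right)} = \frac{z + 5}{z + z} = \frac{5 + z}{2 z}$)
$148 \left(l{\left(3 \left(-1\right) \right)} - 37\right) = 148 \left(\frac{5 + 3 \left(-1\right)}{2 \cdot 3 \left(-1\right)} - 37\right) = 148 \left(\frac{5 - 3}{2 \left(-3\right)} - 37\right) = 148 \left(\frac{1}{2} \left(- \frac{1}{3}\right) 2 - 37\right) = 148 \left(- \frac{1}{3} - 37\right) = 148 \left(- \frac{112}{3}\right) = - \frac{16576}{3}$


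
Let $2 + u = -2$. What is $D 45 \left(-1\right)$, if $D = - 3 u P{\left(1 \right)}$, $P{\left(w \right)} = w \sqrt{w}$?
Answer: $-540$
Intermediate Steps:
$P{\left(w \right)} = w^{\frac{3}{2}}$
$u = -4$ ($u = -2 - 2 = -4$)
$D = 12$ ($D = \left(-3\right) \left(-4\right) 1^{\frac{3}{2}} = 12 \cdot 1 = 12$)
$D 45 \left(-1\right) = 12 \cdot 45 \left(-1\right) = 540 \left(-1\right) = -540$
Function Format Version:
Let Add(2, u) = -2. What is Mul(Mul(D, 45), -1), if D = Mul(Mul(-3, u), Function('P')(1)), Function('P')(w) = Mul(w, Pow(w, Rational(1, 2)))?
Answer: -540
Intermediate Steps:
Function('P')(w) = Pow(w, Rational(3, 2))
u = -4 (u = Add(-2, -2) = -4)
D = 12 (D = Mul(Mul(-3, -4), Pow(1, Rational(3, 2))) = Mul(12, 1) = 12)
Mul(Mul(D, 45), -1) = Mul(Mul(12, 45), -1) = Mul(540, -1) = -540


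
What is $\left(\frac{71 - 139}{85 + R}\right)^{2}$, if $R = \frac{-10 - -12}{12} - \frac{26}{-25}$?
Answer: $\frac{104040000}{167210761} \approx 0.62221$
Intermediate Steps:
$R = \frac{181}{150}$ ($R = \left(-10 + 12\right) \frac{1}{12} - - \frac{26}{25} = 2 \cdot \frac{1}{12} + \frac{26}{25} = \frac{1}{6} + \frac{26}{25} = \frac{181}{150} \approx 1.2067$)
$\left(\frac{71 - 139}{85 + R}\right)^{2} = \left(\frac{71 - 139}{85 + \frac{181}{150}}\right)^{2} = \left(- \frac{68}{\frac{12931}{150}}\right)^{2} = \left(\left(-68\right) \frac{150}{12931}\right)^{2} = \left(- \frac{10200}{12931}\right)^{2} = \frac{104040000}{167210761}$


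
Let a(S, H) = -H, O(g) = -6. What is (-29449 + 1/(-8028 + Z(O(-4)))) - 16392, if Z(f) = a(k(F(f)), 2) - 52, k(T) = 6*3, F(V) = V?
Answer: -370486963/8082 ≈ -45841.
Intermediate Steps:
k(T) = 18
Z(f) = -54 (Z(f) = -1*2 - 52 = -2 - 52 = -54)
(-29449 + 1/(-8028 + Z(O(-4)))) - 16392 = (-29449 + 1/(-8028 - 54)) - 16392 = (-29449 + 1/(-8082)) - 16392 = (-29449 - 1/8082) - 16392 = -238006819/8082 - 16392 = -370486963/8082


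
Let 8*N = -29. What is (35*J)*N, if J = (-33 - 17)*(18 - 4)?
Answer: 177625/2 ≈ 88813.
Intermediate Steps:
N = -29/8 (N = (⅛)*(-29) = -29/8 ≈ -3.6250)
J = -700 (J = -50*14 = -700)
(35*J)*N = (35*(-700))*(-29/8) = -24500*(-29/8) = 177625/2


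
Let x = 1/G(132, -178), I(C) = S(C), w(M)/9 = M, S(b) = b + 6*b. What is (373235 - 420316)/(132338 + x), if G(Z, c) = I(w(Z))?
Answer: -391525596/1100522809 ≈ -0.35576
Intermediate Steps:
S(b) = 7*b
w(M) = 9*M
I(C) = 7*C
G(Z, c) = 63*Z (G(Z, c) = 7*(9*Z) = 63*Z)
x = 1/8316 (x = 1/(63*132) = 1/8316 ≈ 0.00012025)
(373235 - 420316)/(132338 + x) = (373235 - 420316)/(132338 + 1/8316) = -47081/1100522809/8316 = -47081*8316/1100522809 = -391525596/1100522809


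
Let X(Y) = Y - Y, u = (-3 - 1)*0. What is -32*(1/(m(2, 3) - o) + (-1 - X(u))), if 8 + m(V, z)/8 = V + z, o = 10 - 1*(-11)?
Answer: 1472/45 ≈ 32.711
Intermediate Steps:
u = 0 (u = -4*0 = 0)
o = 21 (o = 10 + 11 = 21)
X(Y) = 0
m(V, z) = -64 + 8*V + 8*z (m(V, z) = -64 + 8*(V + z) = -64 + (8*V + 8*z) = -64 + 8*V + 8*z)
-32*(1/(m(2, 3) - o) + (-1 - X(u))) = -32*(1/((-64 + 8*2 + 8*3) - 1*21) + (-1 - 1*0)) = -32*(1/((-64 + 16 + 24) - 21) + (-1 + 0)) = -32*(1/(-24 - 21) - 1) = -32*(1/(-45) - 1) = -32*(-1/45 - 1) = -32*(-46/45) = 1472/45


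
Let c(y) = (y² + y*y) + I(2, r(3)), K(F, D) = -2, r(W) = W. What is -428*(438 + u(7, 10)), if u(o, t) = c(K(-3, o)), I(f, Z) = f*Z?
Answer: -193456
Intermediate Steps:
I(f, Z) = Z*f
c(y) = 6 + 2*y² (c(y) = (y² + y*y) + 3*2 = (y² + y²) + 6 = 2*y² + 6 = 6 + 2*y²)
u(o, t) = 14 (u(o, t) = 6 + 2*(-2)² = 6 + 2*4 = 6 + 8 = 14)
-428*(438 + u(7, 10)) = -428*(438 + 14) = -428*452 = -193456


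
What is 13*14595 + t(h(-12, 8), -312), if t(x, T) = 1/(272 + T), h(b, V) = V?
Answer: 7589399/40 ≈ 1.8974e+5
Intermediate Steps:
13*14595 + t(h(-12, 8), -312) = 13*14595 + 1/(272 - 312) = 189735 + 1/(-40) = 189735 - 1/40 = 7589399/40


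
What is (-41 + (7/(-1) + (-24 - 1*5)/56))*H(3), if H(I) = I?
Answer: -8151/56 ≈ -145.55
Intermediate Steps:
(-41 + (7/(-1) + (-24 - 1*5)/56))*H(3) = (-41 + (7/(-1) + (-24 - 1*5)/56))*3 = (-41 + (7*(-1) + (-24 - 5)*(1/56)))*3 = (-41 + (-7 - 29*1/56))*3 = (-41 + (-7 - 29/56))*3 = (-41 - 421/56)*3 = -2717/56*3 = -8151/56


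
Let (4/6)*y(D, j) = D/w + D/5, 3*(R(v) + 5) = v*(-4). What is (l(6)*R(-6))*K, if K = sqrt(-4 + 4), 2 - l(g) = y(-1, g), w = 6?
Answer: 0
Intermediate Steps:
R(v) = -5 - 4*v/3 (R(v) = -5 + (v*(-4))/3 = -5 + (-4*v)/3 = -5 - 4*v/3)
y(D, j) = 11*D/20 (y(D, j) = 3*(D/6 + D/5)/2 = 3*(11*D/30)/2 = 11*D/20)
l(g) = 51/20 (l(g) = 2 - 11*(-1)/20 = 2 - 1*(-11/20) = 2 + 11/20 = 51/20)
K = 0 (K = sqrt(0) = 0)
(l(6)*R(-6))*K = (51*(-5 - 4/3*(-6))/20)*0 = (51*(-5 + 8)/20)*0 = ((51/20)*3)*0 = (153/20)*0 = 0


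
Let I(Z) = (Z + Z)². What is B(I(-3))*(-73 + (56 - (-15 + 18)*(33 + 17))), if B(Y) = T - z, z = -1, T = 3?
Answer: -668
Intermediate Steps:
I(Z) = 4*Z² (I(Z) = (2*Z)² = 4*Z²)
B(Y) = 4 (B(Y) = 3 - 1*(-1) = 3 + 1 = 4)
B(I(-3))*(-73 + (56 - (-15 + 18)*(33 + 17))) = 4*(-73 + (56 - (-15 + 18)*(33 + 17))) = 4*(-73 + (56 - 3*50)) = 4*(-73 + (56 - 1*150)) = 4*(-73 + (56 - 150)) = 4*(-73 - 94) = 4*(-167) = -668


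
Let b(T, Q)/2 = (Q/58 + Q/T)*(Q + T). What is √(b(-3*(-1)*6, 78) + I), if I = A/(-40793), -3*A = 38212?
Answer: 2*√9512088779643/186789 ≈ 33.023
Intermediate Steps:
A = -38212/3 (A = -⅓*38212 = -38212/3 ≈ -12737.)
b(T, Q) = 2*(Q + T)*(Q/58 + Q/T) (b(T, Q) = 2*((Q/58 + Q/T)*(Q + T)) = 2*((Q + T)*(Q/58 + Q/T)) = 2*(Q + T)*(Q/58 + Q/T))
I = 38212/122379 (I = -38212/3/(-40793) = -38212/3*(-1/40793) = 38212/122379 ≈ 0.31224)
√(b(-3*(-1)*6, 78) + I) = √((1/29)*78*(58*78 + (-3*(-1)*6)*(58 + 78 - 3*(-1)*6))/(-3*(-1)*6) + 38212/122379) = √((1/29)*78*(4524 + (3*6)*(58 + 78 + 3*6))/(3*6) + 38212/122379) = √((1/29)*78*(4524 + 18*(58 + 78 + 18))/18 + 38212/122379) = √((1/29)*78*(1/18)*(4524 + 18*154) + 38212/122379) = √((1/29)*78*(1/18)*(4524 + 2772) + 38212/122379) = √((1/29)*78*(1/18)*7296 + 38212/122379) = √(31616/29 + 38212/122379) = √(3870242612/3548991) = 2*√9512088779643/186789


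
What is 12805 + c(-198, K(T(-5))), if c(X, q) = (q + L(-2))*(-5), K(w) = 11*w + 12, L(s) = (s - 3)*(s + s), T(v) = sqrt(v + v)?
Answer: 12645 - 55*I*sqrt(10) ≈ 12645.0 - 173.93*I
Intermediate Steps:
T(v) = sqrt(2)*sqrt(v) (T(v) = sqrt(2*v) = sqrt(2)*sqrt(v))
L(s) = 2*s*(-3 + s) (L(s) = (-3 + s)*(2*s) = 2*s*(-3 + s))
K(w) = 12 + 11*w
c(X, q) = -100 - 5*q (c(X, q) = (q + 2*(-2)*(-3 - 2))*(-5) = (q + 2*(-2)*(-5))*(-5) = (q + 20)*(-5) = (20 + q)*(-5) = -100 - 5*q)
12805 + c(-198, K(T(-5))) = 12805 + (-100 - 5*(12 + 11*(sqrt(2)*sqrt(-5)))) = 12805 + (-100 - 5*(12 + 11*(sqrt(2)*(I*sqrt(5))))) = 12805 + (-100 - 5*(12 + 11*(I*sqrt(10)))) = 12805 + (-100 - 5*(12 + 11*I*sqrt(10))) = 12805 + (-100 + (-60 - 55*I*sqrt(10))) = 12805 + (-160 - 55*I*sqrt(10)) = 12645 - 55*I*sqrt(10)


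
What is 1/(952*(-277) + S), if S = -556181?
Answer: -1/819885 ≈ -1.2197e-6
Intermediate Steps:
1/(952*(-277) + S) = 1/(952*(-277) - 556181) = 1/(-263704 - 556181) = 1/(-819885) = -1/819885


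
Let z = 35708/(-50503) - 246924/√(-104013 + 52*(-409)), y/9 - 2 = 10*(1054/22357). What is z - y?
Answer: -25912758614/1129095571 + 246924*I*√125281/125281 ≈ -22.95 + 697.62*I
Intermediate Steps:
y = 497286/22357 (y = 18 + 9*(10*(1054/22357)) = 18 + 9*(10540/22357) = 18 + 94860/22357 = 497286/22357 ≈ 22.243)
z = -35708/50503 + 246924*I*√125281/125281 (z = 35708*(-1/50503) - 246924/√(-104013 - 21268) = -35708/50503 - 246924*(-I*√125281/125281) = -35708/50503 - (-246924)*I*√125281/125281 = -35708/50503 + 246924*I*√125281/125281 ≈ -0.70705 + 697.62*I)
z - y = (-35708/50503 + 246924*I*√125281/125281) - 1*497286/22357 = (-35708/50503 + 246924*I*√125281/125281) - 497286/22357 = -25912758614/1129095571 + 246924*I*√125281/125281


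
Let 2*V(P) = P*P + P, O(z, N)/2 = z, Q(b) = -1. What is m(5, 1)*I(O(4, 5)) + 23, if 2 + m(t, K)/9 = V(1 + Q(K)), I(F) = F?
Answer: -121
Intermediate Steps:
O(z, N) = 2*z
V(P) = P/2 + P²/2 (V(P) = (P*P + P)/2 = (P² + P)/2 = (P + P²)/2 = P/2 + P²/2)
m(t, K) = -18 (m(t, K) = -18 + 9*((1 - 1)*(1 + (1 - 1))/2) = -18 + 9*((½)*0*(1 + 0)) = -18 + 9*((½)*0*1) = -18 + 9*0 = -18 + 0 = -18)
m(5, 1)*I(O(4, 5)) + 23 = -36*4 + 23 = -18*8 + 23 = -144 + 23 = -121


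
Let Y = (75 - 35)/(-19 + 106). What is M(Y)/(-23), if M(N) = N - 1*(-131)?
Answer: -11437/2001 ≈ -5.7156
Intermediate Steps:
Y = 40/87 ≈ 0.45977
M(N) = 131 + N (M(N) = N + 131 = 131 + N)
M(Y)/(-23) = (131 + 40/87)/(-23) = (11437/87)*(-1/23) = -11437/2001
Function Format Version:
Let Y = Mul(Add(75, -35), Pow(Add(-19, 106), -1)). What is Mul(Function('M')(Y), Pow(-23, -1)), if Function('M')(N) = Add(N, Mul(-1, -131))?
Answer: Rational(-11437, 2001) ≈ -5.7156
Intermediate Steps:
Y = Rational(40, 87) (Y = Mul(40, Pow(87, -1)) = Mul(40, Rational(1, 87)) = Rational(40, 87) ≈ 0.45977)
Function('M')(N) = Add(131, N) (Function('M')(N) = Add(N, 131) = Add(131, N))
Mul(Function('M')(Y), Pow(-23, -1)) = Mul(Add(131, Rational(40, 87)), Pow(-23, -1)) = Mul(Rational(11437, 87), Rational(-1, 23)) = Rational(-11437, 2001)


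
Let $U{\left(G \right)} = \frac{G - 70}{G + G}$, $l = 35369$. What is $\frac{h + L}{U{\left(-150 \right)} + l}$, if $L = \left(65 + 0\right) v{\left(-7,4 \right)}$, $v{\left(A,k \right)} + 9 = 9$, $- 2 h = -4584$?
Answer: $\frac{17190}{265273} \approx 0.064801$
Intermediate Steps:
$h = 2292$ ($h = \left(- \frac{1}{2}\right) \left(-4584\right) = 2292$)
$v{\left(A,k \right)} = 0$ ($v{\left(A,k \right)} = -9 + 9 = 0$)
$U{\left(G \right)} = \frac{-70 + G}{2 G}$
$L = 0$ ($L = \left(65 + 0\right) 0 = 65 \cdot 0 = 0$)
$\frac{h + L}{U{\left(-150 \right)} + l} = \frac{2292 + 0}{\frac{-70 - 150}{2 \left(-150\right)} + 35369} = \frac{2292}{\frac{1}{2} \left(- \frac{1}{150}\right) \left(-220\right) + 35369} = \frac{2292}{\frac{11}{15} + 35369} = \frac{2292}{\frac{530546}{15}} = 2292 \cdot \frac{15}{530546} = \frac{17190}{265273}$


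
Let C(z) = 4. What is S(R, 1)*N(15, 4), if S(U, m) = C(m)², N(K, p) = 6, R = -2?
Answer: 96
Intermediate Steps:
S(U, m) = 16 (S(U, m) = 4² = 16)
S(R, 1)*N(15, 4) = 16*6 = 96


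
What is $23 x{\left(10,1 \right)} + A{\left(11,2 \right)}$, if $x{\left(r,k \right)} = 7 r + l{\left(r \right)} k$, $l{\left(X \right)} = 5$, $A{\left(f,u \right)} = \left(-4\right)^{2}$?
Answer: $1741$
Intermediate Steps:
$A{\left(f,u \right)} = 16$
$x{\left(r,k \right)} = 5 k + 7 r$ ($x{\left(r,k \right)} = 7 r + 5 k = 5 k + 7 r$)
$23 x{\left(10,1 \right)} + A{\left(11,2 \right)} = 23 \left(5 \cdot 1 + 7 \cdot 10\right) + 16 = 23 \left(5 + 70\right) + 16 = 23 \cdot 75 + 16 = 1725 + 16 = 1741$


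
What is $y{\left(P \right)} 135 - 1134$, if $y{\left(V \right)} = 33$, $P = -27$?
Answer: $3321$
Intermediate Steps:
$y{\left(P \right)} 135 - 1134 = 33 \cdot 135 - 1134 = 4455 - 1134 = 3321$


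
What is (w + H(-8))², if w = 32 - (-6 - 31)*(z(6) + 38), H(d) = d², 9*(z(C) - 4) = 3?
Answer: 24870169/9 ≈ 2.7634e+6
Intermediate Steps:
z(C) = 13/3 (z(C) = 4 + (⅑)*3 = 4 + ⅓ = 13/3)
w = 4795/3 (w = 32 - (-6 - 31)*(13/3 + 38) = 32 - (-37)*127/3 = 32 - 1*(-4699/3) = 32 + 4699/3 = 4795/3 ≈ 1598.3)
(w + H(-8))² = (4795/3 + (-8)²)² = (4795/3 + 64)² = (4987/3)² = 24870169/9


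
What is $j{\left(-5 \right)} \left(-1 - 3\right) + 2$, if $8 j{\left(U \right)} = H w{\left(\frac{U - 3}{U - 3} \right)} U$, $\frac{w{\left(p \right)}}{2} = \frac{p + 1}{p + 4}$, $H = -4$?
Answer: $-6$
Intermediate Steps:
$w{\left(p \right)} = \frac{2 \left(1 + p\right)}{4 + p}$ ($w{\left(p \right)} = 2 \frac{p + 1}{p + 4} = 2 \frac{1 + p}{4 + p} = \frac{2 \left(1 + p\right)}{4 + p}$)
$j{\left(U \right)} = - \frac{2 U}{5}$ ($j{\left(U \right)} = \frac{- 4 \frac{2 \left(1 + \frac{U - 3}{U - 3}\right)}{4 + \frac{U - 3}{U - 3}} U}{8} = \frac{- 4 \frac{2 \left(1 + \frac{-3 + U}{-3 + U}\right)}{4 + \frac{-3 + U}{-3 + U}} U}{8} = \frac{- 4 \frac{2 \left(1 + 1\right)}{4 + 1} U}{8} = \frac{- 4 \cdot 2 \cdot \frac{1}{5} \cdot 2 U}{8} = \frac{\left(-4\right) \frac{4}{5} U}{8} = \frac{\left(- \frac{16}{5}\right) U}{8} = - \frac{2 U}{5}$)
$j{\left(-5 \right)} \left(-1 - 3\right) + 2 = \left(- \frac{2}{5}\right) \left(-5\right) \left(-1 - 3\right) + 2 = 2 \left(-4\right) + 2 = -8 + 2 = -6$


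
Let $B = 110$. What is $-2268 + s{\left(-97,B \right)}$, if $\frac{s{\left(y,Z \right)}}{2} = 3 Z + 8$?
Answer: $-1592$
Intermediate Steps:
$s{\left(y,Z \right)} = 16 + 6 Z$ ($s{\left(y,Z \right)} = 2 \left(3 Z + 8\right) = 2 \left(8 + 3 Z\right) = 16 + 6 Z$)
$-2268 + s{\left(-97,B \right)} = -2268 + \left(16 + 6 \cdot 110\right) = -2268 + \left(16 + 660\right) = -2268 + 676 = -1592$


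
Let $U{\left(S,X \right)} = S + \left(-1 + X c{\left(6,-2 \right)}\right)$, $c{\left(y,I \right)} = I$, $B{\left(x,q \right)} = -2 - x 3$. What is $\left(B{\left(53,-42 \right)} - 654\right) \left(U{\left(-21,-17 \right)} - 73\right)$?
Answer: $49715$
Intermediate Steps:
$B{\left(x,q \right)} = -2 - 3 x$
$U{\left(S,X \right)} = -1 + S - 2 X$ ($U{\left(S,X \right)} = S + \left(-1 + X \left(-2\right)\right) = S - \left(1 + 2 X\right) = -1 + S - 2 X$)
$\left(B{\left(53,-42 \right)} - 654\right) \left(U{\left(-21,-17 \right)} - 73\right) = \left(\left(-2 - 159\right) - 654\right) \left(\left(-1 - 21 - -34\right) - 73\right) = \left(\left(-2 - 159\right) - 654\right) \left(\left(-1 - 21 + 34\right) - 73\right) = \left(-161 - 654\right) \left(12 - 73\right) = \left(-815\right) \left(-61\right) = 49715$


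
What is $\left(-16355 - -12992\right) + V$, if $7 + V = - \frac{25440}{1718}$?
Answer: $- \frac{2907550}{859} \approx -3384.8$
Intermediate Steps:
$V = - \frac{18733}{859}$ ($V = -7 - \frac{25440}{1718} = -7 - \frac{12720}{859} = - \frac{18733}{859} \approx -21.808$)
$\left(-16355 - -12992\right) + V = \left(-16355 - -12992\right) - \frac{18733}{859} = \left(-16355 + 12992\right) - \frac{18733}{859} = -3363 - \frac{18733}{859} = - \frac{2907550}{859}$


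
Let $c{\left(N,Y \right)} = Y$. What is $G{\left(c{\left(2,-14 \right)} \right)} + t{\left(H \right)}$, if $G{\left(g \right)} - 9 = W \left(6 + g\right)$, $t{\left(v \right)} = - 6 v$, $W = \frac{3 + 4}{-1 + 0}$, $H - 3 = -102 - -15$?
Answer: $569$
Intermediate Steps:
$H = -84$ ($H = 3 - 87 = -84$)
$W = -7$ ($W = \frac{7}{-1} = 7 \left(-1\right) = -7$)
$G{\left(g \right)} = -33 - 7 g$ ($G{\left(g \right)} = 9 - 7 \left(6 + g\right) = 9 - \left(42 + 7 g\right) = -33 - 7 g$)
$G{\left(c{\left(2,-14 \right)} \right)} + t{\left(H \right)} = \left(-33 - -98\right) - -504 = \left(-33 + 98\right) + 504 = 65 + 504 = 569$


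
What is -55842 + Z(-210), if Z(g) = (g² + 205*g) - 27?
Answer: -54819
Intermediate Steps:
Z(g) = -27 + g² + 205*g
-55842 + Z(-210) = -55842 + (-27 + (-210)² + 205*(-210)) = -55842 + (-27 + 44100 - 43050) = -55842 + 1023 = -54819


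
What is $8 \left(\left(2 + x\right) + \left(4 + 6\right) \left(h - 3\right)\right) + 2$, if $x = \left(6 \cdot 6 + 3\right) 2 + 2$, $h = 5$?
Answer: $818$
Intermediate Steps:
$x = 80$ ($x = \left(36 + 3\right) 2 + 2 = 39 \cdot 2 + 2 = 78 + 2 = 80$)
$8 \left(\left(2 + x\right) + \left(4 + 6\right) \left(h - 3\right)\right) + 2 = 8 \left(\left(2 + 80\right) + \left(4 + 6\right) \left(5 - 3\right)\right) + 2 = 8 \left(82 + 10 \cdot 2\right) + 2 = 8 \left(82 + 20\right) + 2 = 8 \cdot 102 + 2 = 816 + 2 = 818$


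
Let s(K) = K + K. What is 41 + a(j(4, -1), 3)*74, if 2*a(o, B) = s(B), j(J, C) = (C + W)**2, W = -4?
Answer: 263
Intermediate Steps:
s(K) = 2*K
j(J, C) = (-4 + C)**2 (j(J, C) = (C - 4)**2 = (-4 + C)**2)
a(o, B) = B (a(o, B) = (2*B)/2 = B)
41 + a(j(4, -1), 3)*74 = 41 + 3*74 = 41 + 222 = 263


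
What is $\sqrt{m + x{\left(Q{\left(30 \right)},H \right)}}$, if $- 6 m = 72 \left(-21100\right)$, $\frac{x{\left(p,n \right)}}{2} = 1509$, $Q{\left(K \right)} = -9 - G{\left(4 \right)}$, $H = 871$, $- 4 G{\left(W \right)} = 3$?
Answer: $\sqrt{256218} \approx 506.18$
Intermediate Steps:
$G{\left(W \right)} = - \frac{3}{4}$ ($G{\left(W \right)} = \left(- \frac{1}{4}\right) 3 = - \frac{3}{4}$)
$Q{\left(K \right)} = - \frac{33}{4}$ ($Q{\left(K \right)} = -9 - - \frac{3}{4} = -9 + \frac{3}{4} = - \frac{33}{4}$)
$x{\left(p,n \right)} = 3018$ ($x{\left(p,n \right)} = 2 \cdot 1509 = 3018$)
$m = 253200$ ($m = - \frac{72 \left(-21100\right)}{6} = \left(- \frac{1}{6}\right) \left(-1519200\right) = 253200$)
$\sqrt{m + x{\left(Q{\left(30 \right)},H \right)}} = \sqrt{253200 + 3018} = \sqrt{256218}$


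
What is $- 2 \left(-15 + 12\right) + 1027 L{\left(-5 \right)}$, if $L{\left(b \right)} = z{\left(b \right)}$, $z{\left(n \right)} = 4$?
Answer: $4114$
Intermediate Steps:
$L{\left(b \right)} = 4$
$- 2 \left(-15 + 12\right) + 1027 L{\left(-5 \right)} = - 2 \left(-15 + 12\right) + 1027 \cdot 4 = \left(-2\right) \left(-3\right) + 4108 = 6 + 4108 = 4114$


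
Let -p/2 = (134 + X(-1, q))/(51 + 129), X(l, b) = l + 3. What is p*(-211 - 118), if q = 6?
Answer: 22372/45 ≈ 497.16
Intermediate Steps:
X(l, b) = 3 + l
p = -68/45 (p = -2*(134 + (3 - 1))/(51 + 129) = -2*(134 + 2)/180 = -272/180 = -2*34/45 = -68/45 ≈ -1.5111)
p*(-211 - 118) = -68*(-211 - 118)/45 = -68/45*(-329) = 22372/45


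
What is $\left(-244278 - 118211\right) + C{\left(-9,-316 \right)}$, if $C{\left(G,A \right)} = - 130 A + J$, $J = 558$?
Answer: $-320851$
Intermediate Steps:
$C{\left(G,A \right)} = 558 - 130 A$ ($C{\left(G,A \right)} = - 130 A + 558 = 558 - 130 A$)
$\left(-244278 - 118211\right) + C{\left(-9,-316 \right)} = \left(-244278 - 118211\right) + \left(558 - -41080\right) = -362489 + \left(558 + 41080\right) = -362489 + 41638 = -320851$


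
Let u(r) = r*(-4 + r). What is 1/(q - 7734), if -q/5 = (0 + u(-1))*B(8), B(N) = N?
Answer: -1/7934 ≈ -0.00012604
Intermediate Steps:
q = -200 (q = -5*(0 - (-4 - 1))*8 = -5*(0 - 1*(-5))*8 = -5*(0 + 5)*8 = -25*8 = -5*40 = -200)
1/(q - 7734) = 1/(-200 - 7734) = 1/(-7934) = -1/7934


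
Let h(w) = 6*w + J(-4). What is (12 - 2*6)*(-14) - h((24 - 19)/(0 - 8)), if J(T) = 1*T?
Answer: 31/4 ≈ 7.7500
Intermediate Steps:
J(T) = T
h(w) = -4 + 6*w (h(w) = 6*w - 4 = -4 + 6*w)
(12 - 2*6)*(-14) - h((24 - 19)/(0 - 8)) = (12 - 2*6)*(-14) - (-4 + 6*((24 - 19)/(0 - 8))) = (12 - 12)*(-14) - (-4 + 6*(5/(-8))) = 0*(-14) - (-4 + 6*(5*(-⅛))) = 0 - (-4 + 6*(-5/8)) = 0 - (-4 - 15/4) = 0 - 1*(-31/4) = 0 + 31/4 = 31/4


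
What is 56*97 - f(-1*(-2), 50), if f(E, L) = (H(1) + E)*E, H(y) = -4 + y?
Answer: 5434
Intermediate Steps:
f(E, L) = E*(-3 + E) (f(E, L) = ((-4 + 1) + E)*E = (-3 + E)*E = E*(-3 + E))
56*97 - f(-1*(-2), 50) = 56*97 - (-1*(-2))*(-3 - 1*(-2)) = 5432 - 2*(-3 + 2) = 5432 - 2*(-1) = 5432 - 1*(-2) = 5432 + 2 = 5434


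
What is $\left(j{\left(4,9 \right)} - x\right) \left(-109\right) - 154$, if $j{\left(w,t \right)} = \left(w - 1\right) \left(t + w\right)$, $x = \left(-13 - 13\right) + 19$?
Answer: $-5168$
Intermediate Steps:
$x = -7$ ($x = -26 + 19 = -7$)
$j{\left(w,t \right)} = \left(-1 + w\right) \left(t + w\right)$
$\left(j{\left(4,9 \right)} - x\right) \left(-109\right) - 154 = \left(\left(4^{2} - 9 - 4 + 9 \cdot 4\right) - -7\right) \left(-109\right) - 154 = \left(\left(16 - 9 - 4 + 36\right) + 7\right) \left(-109\right) - 154 = \left(39 + 7\right) \left(-109\right) - 154 = 46 \left(-109\right) - 154 = -5014 - 154 = -5168$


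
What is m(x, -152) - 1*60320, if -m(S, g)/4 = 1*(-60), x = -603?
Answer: -60080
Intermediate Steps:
m(S, g) = 240 (m(S, g) = -4*(-60) = 240)
m(x, -152) - 1*60320 = 240 - 1*60320 = 240 - 60320 = -60080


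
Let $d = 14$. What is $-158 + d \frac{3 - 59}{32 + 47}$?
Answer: $- \frac{13266}{79} \approx -167.92$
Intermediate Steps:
$-158 + d \frac{3 - 59}{32 + 47} = -158 + 14 \frac{3 - 59}{32 + 47} = -158 + 14 \left(- \frac{56}{79}\right) = -158 - \frac{784}{79} = - \frac{13266}{79}$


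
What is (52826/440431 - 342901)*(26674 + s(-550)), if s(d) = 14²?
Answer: -4058019649559350/440431 ≈ -9.2137e+9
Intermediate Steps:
s(d) = 196
(52826/440431 - 342901)*(26674 + s(-550)) = (52826/440431 - 342901)*(26674 + 196) = (52826*(1/440431) - 342901)*26870 = (52826/440431 - 342901)*26870 = -151024177505/440431*26870 = -4058019649559350/440431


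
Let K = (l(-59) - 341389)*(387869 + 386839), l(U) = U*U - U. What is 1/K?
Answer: -1/261734323092 ≈ -3.8207e-12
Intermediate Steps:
l(U) = U**2 - U
K = -261734323092 (K = (-59*(-1 - 59) - 341389)*(387869 + 386839) = (-59*(-60) - 341389)*774708 = (3540 - 341389)*774708 = -337849*774708 = -261734323092)
1/K = 1/(-261734323092) = -1/261734323092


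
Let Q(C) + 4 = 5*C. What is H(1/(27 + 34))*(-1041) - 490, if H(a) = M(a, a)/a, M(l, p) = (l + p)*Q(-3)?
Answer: 39068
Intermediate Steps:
Q(C) = -4 + 5*C
M(l, p) = -19*l - 19*p (M(l, p) = (l + p)*(-4 + 5*(-3)) = (l + p)*(-4 - 15) = (l + p)*(-19) = -19*l - 19*p)
H(a) = -38 (H(a) = (-19*a - 19*a)/a = (-38*a)/a = -38)
H(1/(27 + 34))*(-1041) - 490 = -38*(-1041) - 490 = 39558 - 490 = 39068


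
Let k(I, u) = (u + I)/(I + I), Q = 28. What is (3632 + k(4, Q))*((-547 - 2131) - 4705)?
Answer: -26844588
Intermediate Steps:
k(I, u) = (I + u)/(2*I) (k(I, u) = (I + u)/((2*I)) = (I + u)*(1/(2*I)) = (I + u)/(2*I))
(3632 + k(4, Q))*((-547 - 2131) - 4705) = (3632 + (1/2)*(4 + 28)/4)*((-547 - 2131) - 4705) = (3632 + (1/2)*(1/4)*32)*(-2678 - 4705) = (3632 + 4)*(-7383) = 3636*(-7383) = -26844588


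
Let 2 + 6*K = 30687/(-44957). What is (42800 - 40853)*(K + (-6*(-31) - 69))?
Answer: 1854913567/8174 ≈ 2.2693e+5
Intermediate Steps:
K = -120601/269742 (K = -1/3 + (30687/(-44957))/6 = -1/3 + (30687*(-1/44957))/6 = -1/3 + (1/6)*(-30687/44957) = -1/3 - 10229/89914 = -120601/269742 ≈ -0.44710)
(42800 - 40853)*(K + (-6*(-31) - 69)) = (42800 - 40853)*(-120601/269742 + (-6*(-31) - 69)) = 1947*(-120601/269742 + (186 - 69)) = 1947*(-120601/269742 + 117) = 1947*(31439213/269742) = 1854913567/8174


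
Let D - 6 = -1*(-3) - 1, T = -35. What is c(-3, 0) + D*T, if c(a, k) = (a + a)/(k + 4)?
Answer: -563/2 ≈ -281.50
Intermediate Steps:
c(a, k) = 2*a/(4 + k) (c(a, k) = (2*a)/(4 + k) = 2*a/(4 + k))
D = 8 (D = 6 + (-1*(-3) - 1) = 6 + (3 - 1) = 6 + 2 = 8)
c(-3, 0) + D*T = 2*(-3)/(4 + 0) + 8*(-35) = 2*(-3)/4 - 280 = 2*(-3)*(¼) - 280 = -3/2 - 280 = -563/2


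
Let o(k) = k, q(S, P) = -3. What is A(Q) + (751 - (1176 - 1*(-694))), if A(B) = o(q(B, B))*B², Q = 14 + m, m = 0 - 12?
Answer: -1131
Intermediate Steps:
m = -12
Q = 2 (Q = 14 - 12 = 2)
A(B) = -3*B²
A(Q) + (751 - (1176 - 1*(-694))) = -3*2² + (751 - (1176 - 1*(-694))) = -3*4 + (751 - (1176 + 694)) = -12 + (751 - 1*1870) = -12 + (751 - 1870) = -12 - 1119 = -1131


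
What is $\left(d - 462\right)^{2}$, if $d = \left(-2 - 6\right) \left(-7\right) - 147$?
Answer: $305809$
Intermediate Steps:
$d = -91$ ($d = \left(-8\right) \left(-7\right) - 147 = 56 - 147 = -91$)
$\left(d - 462\right)^{2} = \left(-91 - 462\right)^{2} = \left(-553\right)^{2} = 305809$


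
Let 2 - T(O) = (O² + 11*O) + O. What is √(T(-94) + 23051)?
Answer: 3*√1705 ≈ 123.88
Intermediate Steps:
T(O) = 2 - O² - 12*O (T(O) = 2 - ((O² + 11*O) + O) = 2 - (O² + 12*O) = 2 + (-O² - 12*O) = 2 - O² - 12*O)
√(T(-94) + 23051) = √((2 - 1*(-94)² - 12*(-94)) + 23051) = √((2 - 1*8836 + 1128) + 23051) = √((2 - 8836 + 1128) + 23051) = √(-7706 + 23051) = √15345 = 3*√1705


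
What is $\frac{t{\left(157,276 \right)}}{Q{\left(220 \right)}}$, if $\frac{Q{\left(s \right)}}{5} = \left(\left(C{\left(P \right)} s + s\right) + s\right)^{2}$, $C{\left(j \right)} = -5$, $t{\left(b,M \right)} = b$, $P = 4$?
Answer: $\frac{157}{2178000} \approx 7.2084 \cdot 10^{-5}$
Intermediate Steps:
$Q{\left(s \right)} = 45 s^{2}$ ($Q{\left(s \right)} = 5 \left(\left(- 5 s + s\right) + s\right)^{2} = 5 \left(- 4 s + s\right)^{2} = 5 \left(- 3 s\right)^{2} = 5 \cdot 9 s^{2} = 45 s^{2}$)
$\frac{t{\left(157,276 \right)}}{Q{\left(220 \right)}} = \frac{157}{45 \cdot 220^{2}} = \frac{157}{45 \cdot 48400} = \frac{157}{2178000}$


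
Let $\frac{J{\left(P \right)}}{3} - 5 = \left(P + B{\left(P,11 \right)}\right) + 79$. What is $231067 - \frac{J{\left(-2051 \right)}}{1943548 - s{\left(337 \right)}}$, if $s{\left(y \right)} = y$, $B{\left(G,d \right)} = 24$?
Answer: $\frac{149670647322}{647737} \approx 2.3107 \cdot 10^{5}$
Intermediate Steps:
$J{\left(P \right)} = 324 + 3 P$ ($J{\left(P \right)} = 15 + 3 \left(\left(P + 24\right) + 79\right) = 15 + 3 \left(\left(24 + P\right) + 79\right) = 15 + 3 \left(103 + P\right) = 15 + \left(309 + 3 P\right) = 324 + 3 P$)
$231067 - \frac{J{\left(-2051 \right)}}{1943548 - s{\left(337 \right)}} = 231067 - \frac{324 + 3 \left(-2051\right)}{1943548 - 337} = 231067 - \frac{324 - 6153}{1943548 - 337} = 231067 - - \frac{5829}{1943211} = 231067 - \left(-5829\right) \frac{1}{1943211} = 231067 - - \frac{1943}{647737} = 231067 + \frac{1943}{647737} = \frac{149670647322}{647737}$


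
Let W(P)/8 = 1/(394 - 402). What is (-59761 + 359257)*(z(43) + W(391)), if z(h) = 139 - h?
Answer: 28452120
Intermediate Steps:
W(P) = -1 (W(P) = 8/(394 - 402) = 8/(-8) = 8*(-1/8) = -1)
(-59761 + 359257)*(z(43) + W(391)) = (-59761 + 359257)*((139 - 1*43) - 1) = 299496*((139 - 43) - 1) = 299496*(96 - 1) = 299496*95 = 28452120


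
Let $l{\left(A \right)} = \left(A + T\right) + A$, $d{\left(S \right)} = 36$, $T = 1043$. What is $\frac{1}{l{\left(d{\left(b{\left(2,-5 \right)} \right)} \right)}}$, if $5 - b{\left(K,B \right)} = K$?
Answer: $\frac{1}{1115} \approx 0.00089686$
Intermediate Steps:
$b{\left(K,B \right)} = 5 - K$
$l{\left(A \right)} = 1043 + 2 A$ ($l{\left(A \right)} = \left(A + 1043\right) + A = \left(1043 + A\right) + A = 1043 + 2 A$)
$\frac{1}{l{\left(d{\left(b{\left(2,-5 \right)} \right)} \right)}} = \frac{1}{1043 + 2 \cdot 36} = \frac{1}{1043 + 72} = \frac{1}{1115}$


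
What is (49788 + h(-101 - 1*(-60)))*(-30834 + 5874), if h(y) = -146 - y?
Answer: -1240087680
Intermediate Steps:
(49788 + h(-101 - 1*(-60)))*(-30834 + 5874) = (49788 + (-146 - (-101 - 1*(-60))))*(-30834 + 5874) = (49788 + (-146 - (-101 + 60)))*(-24960) = (49788 + (-146 - 1*(-41)))*(-24960) = (49788 + (-146 + 41))*(-24960) = (49788 - 105)*(-24960) = 49683*(-24960) = -1240087680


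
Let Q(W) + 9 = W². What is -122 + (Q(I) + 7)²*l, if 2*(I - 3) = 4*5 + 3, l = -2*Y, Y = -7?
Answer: 4856247/8 ≈ 6.0703e+5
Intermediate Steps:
l = 14 (l = -2*(-7) = 14)
I = 29/2 (I = 3 + (4*5 + 3)/2 = 3 + (20 + 3)/2 = 3 + (½)*23 = 3 + 23/2 = 29/2 ≈ 14.500)
Q(W) = -9 + W²
-122 + (Q(I) + 7)²*l = -122 + ((-9 + (29/2)²) + 7)²*14 = -122 + ((-9 + 841/4) + 7)²*14 = -122 + (805/4 + 7)²*14 = -122 + (833/4)²*14 = -122 + (693889/16)*14 = -122 + 4857223/8 = 4856247/8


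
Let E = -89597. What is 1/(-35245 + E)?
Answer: -1/124842 ≈ -8.0101e-6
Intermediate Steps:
1/(-35245 + E) = 1/(-35245 - 89597) = 1/(-124842) = -1/124842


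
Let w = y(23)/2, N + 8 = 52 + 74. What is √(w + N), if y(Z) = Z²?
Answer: 3*√170/2 ≈ 19.558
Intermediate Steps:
N = 118 (N = -8 + (52 + 74) = -8 + 126 = 118)
w = 529/2 (w = 23²/2 = 529*(½) = 529/2 ≈ 264.50)
√(w + N) = √(529/2 + 118) = √(765/2) = 3*√170/2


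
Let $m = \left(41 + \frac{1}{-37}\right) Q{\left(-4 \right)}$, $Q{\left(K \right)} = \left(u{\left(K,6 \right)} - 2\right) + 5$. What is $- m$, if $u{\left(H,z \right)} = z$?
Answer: $- \frac{13644}{37} \approx -368.76$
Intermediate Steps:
$Q{\left(K \right)} = 9$ ($Q{\left(K \right)} = \left(6 - 2\right) + 5 = 4 + 5 = 9$)
$m = \frac{13644}{37}$ ($m = \left(41 + \frac{1}{-37}\right) 9 = \left(41 - \frac{1}{37}\right) 9 = \frac{1516}{37} \cdot 9 = \frac{13644}{37} \approx 368.76$)
$- m = \left(-1\right) \frac{13644}{37} = - \frac{13644}{37}$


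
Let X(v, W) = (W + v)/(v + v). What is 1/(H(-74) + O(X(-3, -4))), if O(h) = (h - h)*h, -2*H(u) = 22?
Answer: -1/11 ≈ -0.090909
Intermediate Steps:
H(u) = -11 (H(u) = -½*22 = -11)
X(v, W) = (W + v)/(2*v) (X(v, W) = (W + v)/((2*v)) = (W + v)*(1/(2*v)) = (W + v)/(2*v))
O(h) = 0 (O(h) = 0*h = 0)
1/(H(-74) + O(X(-3, -4))) = 1/(-11 + 0) = 1/(-11) = -1/11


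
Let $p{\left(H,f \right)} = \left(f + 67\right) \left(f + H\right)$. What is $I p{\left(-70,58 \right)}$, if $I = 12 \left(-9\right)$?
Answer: $162000$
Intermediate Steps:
$I = -108$
$p{\left(H,f \right)} = \left(67 + f\right) \left(H + f\right)$
$I p{\left(-70,58 \right)} = - 108 \left(58^{2} + 67 \left(-70\right) + 67 \cdot 58 - 4060\right) = - 108 \left(3364 - 4690 + 3886 - 4060\right) = \left(-108\right) \left(-1500\right) = 162000$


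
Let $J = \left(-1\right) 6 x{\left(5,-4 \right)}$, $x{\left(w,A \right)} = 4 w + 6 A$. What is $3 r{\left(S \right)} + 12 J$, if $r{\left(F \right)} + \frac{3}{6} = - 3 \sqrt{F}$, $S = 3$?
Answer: $\frac{573}{2} - 9 \sqrt{3} \approx 270.91$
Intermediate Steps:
$r{\left(F \right)} = - \frac{1}{2} - 3 \sqrt{F}$
$J = 24$ ($J = \left(-1\right) 6 \left(4 \cdot 5 + 6 \left(-4\right)\right) = - 6 \left(20 - 24\right) = \left(-6\right) \left(-4\right) = 24$)
$3 r{\left(S \right)} + 12 J = 3 \left(- \frac{1}{2} - 3 \sqrt{3}\right) + 12 \cdot 24 = \left(- \frac{3}{2} - 9 \sqrt{3}\right) + 288 = \frac{573}{2} - 9 \sqrt{3}$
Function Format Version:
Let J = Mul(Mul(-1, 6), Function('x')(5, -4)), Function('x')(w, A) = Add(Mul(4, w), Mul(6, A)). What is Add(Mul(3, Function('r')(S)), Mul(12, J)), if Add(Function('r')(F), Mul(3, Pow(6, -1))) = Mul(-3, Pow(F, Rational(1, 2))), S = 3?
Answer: Add(Rational(573, 2), Mul(-9, Pow(3, Rational(1, 2)))) ≈ 270.91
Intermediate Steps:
Function('r')(F) = Add(Rational(-1, 2), Mul(-3, Pow(F, Rational(1, 2))))
J = 24 (J = Mul(Mul(-1, 6), Add(Mul(4, 5), Mul(6, -4))) = Mul(-6, Add(20, -24)) = Mul(-6, -4) = 24)
Add(Mul(3, Function('r')(S)), Mul(12, J)) = Add(Mul(3, Add(Rational(-1, 2), Mul(-3, Pow(3, Rational(1, 2))))), Mul(12, 24)) = Add(Add(Rational(-3, 2), Mul(-9, Pow(3, Rational(1, 2)))), 288) = Add(Rational(573, 2), Mul(-9, Pow(3, Rational(1, 2))))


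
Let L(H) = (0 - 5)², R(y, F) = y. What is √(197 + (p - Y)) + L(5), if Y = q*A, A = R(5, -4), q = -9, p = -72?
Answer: 25 + √170 ≈ 38.038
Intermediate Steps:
L(H) = 25 (L(H) = (-5)² = 25)
A = 5
Y = -45 (Y = -9*5 = -45)
√(197 + (p - Y)) + L(5) = √(197 + (-72 - 1*(-45))) + 25 = √(197 + (-72 + 45)) + 25 = √(197 - 27) + 25 = √170 + 25 = 25 + √170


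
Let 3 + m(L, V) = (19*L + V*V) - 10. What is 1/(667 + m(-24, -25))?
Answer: 1/823 ≈ 0.0012151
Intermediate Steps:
m(L, V) = -13 + V² + 19*L (m(L, V) = -3 + ((19*L + V*V) - 10) = -3 + ((19*L + V²) - 10) = -3 + ((V² + 19*L) - 10) = -3 + (-10 + V² + 19*L) = -13 + V² + 19*L)
1/(667 + m(-24, -25)) = 1/(667 + (-13 + (-25)² + 19*(-24))) = 1/(667 + (-13 + 625 - 456)) = 1/(667 + 156) = 1/823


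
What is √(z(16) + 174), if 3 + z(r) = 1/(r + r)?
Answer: √10946/8 ≈ 13.078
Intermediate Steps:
z(r) = -3 + 1/(2*r) (z(r) = -3 + 1/(r + r) = -3 + 1/(2*r))
√(z(16) + 174) = √((-3 + (½)/16) + 174) = √((-3 + (½)*(1/16)) + 174) = √((-3 + 1/32) + 174) = √(-95/32 + 174) = √(5473/32) = √10946/8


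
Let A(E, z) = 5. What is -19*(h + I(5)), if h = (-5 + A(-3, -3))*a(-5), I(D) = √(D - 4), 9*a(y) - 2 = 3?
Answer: -19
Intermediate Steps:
a(y) = 5/9 (a(y) = 2/9 + (⅑)*3 = 2/9 + ⅓ = 5/9)
I(D) = √(-4 + D)
h = 0 (h = (-5 + 5)*(5/9) = 0*(5/9) = 0)
-19*(h + I(5)) = -19*(0 + √(-4 + 5)) = -19*(0 + √1) = -19*(0 + 1) = -19*1 = -19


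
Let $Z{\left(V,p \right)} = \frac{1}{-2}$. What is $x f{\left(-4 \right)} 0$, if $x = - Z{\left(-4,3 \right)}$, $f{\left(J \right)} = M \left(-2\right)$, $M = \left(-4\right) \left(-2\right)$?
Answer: $0$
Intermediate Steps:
$M = 8$
$f{\left(J \right)} = -16$ ($f{\left(J \right)} = 8 \left(-2\right) = -16$)
$Z{\left(V,p \right)} = - \frac{1}{2}$
$x = \frac{1}{2}$ ($x = \left(-1\right) \left(- \frac{1}{2}\right) = \frac{1}{2} \approx 0.5$)
$x f{\left(-4 \right)} 0 = \frac{1}{2} \left(-16\right) 0 = \left(-8\right) 0 = 0$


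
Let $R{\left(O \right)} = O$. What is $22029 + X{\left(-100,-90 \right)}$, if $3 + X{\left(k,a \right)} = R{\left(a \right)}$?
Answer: $21936$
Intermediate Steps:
$X{\left(k,a \right)} = -3 + a$
$22029 + X{\left(-100,-90 \right)} = 22029 - 93 = 21936$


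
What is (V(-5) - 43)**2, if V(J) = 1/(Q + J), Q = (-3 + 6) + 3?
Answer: 1764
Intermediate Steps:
Q = 6 (Q = 3 + 3 = 6)
V(J) = 1/(6 + J)
(V(-5) - 43)**2 = (1/(6 - 5) - 43)**2 = (1/1 - 43)**2 = (1 - 43)**2 = (-42)**2 = 1764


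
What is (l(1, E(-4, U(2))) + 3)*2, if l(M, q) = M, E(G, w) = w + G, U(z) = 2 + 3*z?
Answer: 8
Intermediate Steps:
E(G, w) = G + w
(l(1, E(-4, U(2))) + 3)*2 = (1 + 3)*2 = 4*2 = 8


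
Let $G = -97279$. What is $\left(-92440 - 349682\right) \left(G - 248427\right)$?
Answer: $152844228132$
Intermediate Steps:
$\left(-92440 - 349682\right) \left(G - 248427\right) = \left(-92440 - 349682\right) \left(-97279 - 248427\right) = \left(-442122\right) \left(-345706\right) = 152844228132$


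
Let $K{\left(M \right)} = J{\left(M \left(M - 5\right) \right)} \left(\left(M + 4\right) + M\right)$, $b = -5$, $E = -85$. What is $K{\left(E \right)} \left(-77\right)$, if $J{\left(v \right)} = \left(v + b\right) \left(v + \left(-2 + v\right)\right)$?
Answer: $1494895930220$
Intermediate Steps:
$J{\left(v \right)} = \left(-5 + v\right) \left(-2 + 2 v\right)$ ($J{\left(v \right)} = \left(v - 5\right) \left(v + \left(-2 + v\right)\right) = \left(-5 + v\right) \left(-2 + 2 v\right)$)
$K{\left(M \right)} = \left(4 + 2 M\right) \left(10 - 12 M \left(-5 + M\right) + 2 M^{2} \left(-5 + M\right)^{2}\right)$ ($K{\left(M \right)} = \left(10 - 12 M \left(M - 5\right) + 2 \left(M \left(M - 5\right)\right)^{2}\right) \left(\left(M + 4\right) + M\right) = \left(10 - 12 M \left(-5 + M\right) + 2 \left(M \left(-5 + M\right)\right)^{2}\right) \left(\left(4 + M\right) + M\right) = \left(10 - 12 M \left(-5 + M\right) + 2 M^{2} \left(-5 + M\right)^{2}\right) \left(4 + 2 M\right) = \left(4 + 2 M\right) \left(10 - 12 M \left(-5 + M\right) + 2 M^{2} \left(-5 + M\right)^{2}\right)$)
$K{\left(E \right)} \left(-77\right) = 4 \left(2 - 85\right) \left(5 + \left(-85\right)^{2} \left(-5 - 85\right)^{2} - - 510 \left(-5 - 85\right)\right) \left(-77\right) = 4 \left(-83\right) \left(5 + 7225 \left(-90\right)^{2} - \left(-510\right) \left(-90\right)\right) \left(-77\right) = 4 \left(-83\right) \left(5 + 7225 \cdot 8100 - 45900\right) \left(-77\right) = 4 \left(-83\right) \left(5 + 58522500 - 45900\right) \left(-77\right) = 4 \left(-83\right) 58476605 \left(-77\right) = \left(-19414232860\right) \left(-77\right) = 1494895930220$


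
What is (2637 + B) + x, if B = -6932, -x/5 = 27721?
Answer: -142900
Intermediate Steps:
x = -138605 (x = -5*27721 = -138605)
(2637 + B) + x = (2637 - 6932) - 138605 = -4295 - 138605 = -142900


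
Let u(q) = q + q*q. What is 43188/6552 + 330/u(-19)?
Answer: 78391/10374 ≈ 7.5565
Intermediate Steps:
u(q) = q + q²
43188/6552 + 330/u(-19) = 43188/6552 + 330/((-19*(1 - 19))) = 43188*(1/6552) + 330/((-19*(-18))) = 3599/546 + 330/342 = 3599/546 + 330*(1/342) = 3599/546 + 55/57 = 78391/10374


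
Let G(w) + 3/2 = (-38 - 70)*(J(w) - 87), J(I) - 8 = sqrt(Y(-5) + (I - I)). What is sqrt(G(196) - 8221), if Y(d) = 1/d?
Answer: sqrt(30950 - 2160*I*sqrt(5))/10 ≈ 17.646 - 1.3686*I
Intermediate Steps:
Y(d) = 1/d
J(I) = 8 + I*sqrt(5)/5 (J(I) = 8 + sqrt(1/(-5) + (I - I)) = 8 + sqrt(-1/5 + 0) = 8 + sqrt(-1/5) = 8 + I*sqrt(5)/5)
G(w) = 17061/2 - 108*I*sqrt(5)/5 (G(w) = -3/2 + (-38 - 70)*((8 + I*sqrt(5)/5) - 87) = -3/2 - 108*(-79 + I*sqrt(5)/5) = -3/2 + (8532 - 108*I*sqrt(5)/5) = 17061/2 - 108*I*sqrt(5)/5)
sqrt(G(196) - 8221) = sqrt((17061/2 - 108*I*sqrt(5)/5) - 8221) = sqrt(619/2 - 108*I*sqrt(5)/5)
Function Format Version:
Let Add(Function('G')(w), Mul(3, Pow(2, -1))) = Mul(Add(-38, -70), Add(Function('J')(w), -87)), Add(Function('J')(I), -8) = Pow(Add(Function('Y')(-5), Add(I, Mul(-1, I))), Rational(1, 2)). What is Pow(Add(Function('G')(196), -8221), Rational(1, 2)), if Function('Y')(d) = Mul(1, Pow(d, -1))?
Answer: Mul(Rational(1, 10), Pow(Add(30950, Mul(-2160, I, Pow(5, Rational(1, 2)))), Rational(1, 2))) ≈ Add(17.646, Mul(-1.3686, I))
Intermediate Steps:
Function('Y')(d) = Pow(d, -1)
Function('J')(I) = Add(8, Mul(Rational(1, 5), I, Pow(5, Rational(1, 2)))) (Function('J')(I) = Add(8, Pow(Add(Pow(-5, -1), Add(I, Mul(-1, I))), Rational(1, 2))) = Add(8, Pow(Add(Rational(-1, 5), 0), Rational(1, 2))) = Add(8, Pow(Rational(-1, 5), Rational(1, 2))) = Add(8, Mul(Rational(1, 5), I, Pow(5, Rational(1, 2)))))
Function('G')(w) = Add(Rational(17061, 2), Mul(Rational(-108, 5), I, Pow(5, Rational(1, 2)))) (Function('G')(w) = Add(Rational(-3, 2), Mul(Add(-38, -70), Add(Add(8, Mul(Rational(1, 5), I, Pow(5, Rational(1, 2)))), -87))) = Add(Rational(-3, 2), Mul(-108, Add(-79, Mul(Rational(1, 5), I, Pow(5, Rational(1, 2)))))) = Add(Rational(-3, 2), Add(8532, Mul(Rational(-108, 5), I, Pow(5, Rational(1, 2))))) = Add(Rational(17061, 2), Mul(Rational(-108, 5), I, Pow(5, Rational(1, 2)))))
Pow(Add(Function('G')(196), -8221), Rational(1, 2)) = Pow(Add(Add(Rational(17061, 2), Mul(Rational(-108, 5), I, Pow(5, Rational(1, 2)))), -8221), Rational(1, 2)) = Pow(Add(Rational(619, 2), Mul(Rational(-108, 5), I, Pow(5, Rational(1, 2)))), Rational(1, 2))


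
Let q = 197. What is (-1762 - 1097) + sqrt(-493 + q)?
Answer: -2859 + 2*I*sqrt(74) ≈ -2859.0 + 17.205*I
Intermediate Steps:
(-1762 - 1097) + sqrt(-493 + q) = (-1762 - 1097) + sqrt(-493 + 197) = -2859 + sqrt(-296) = -2859 + 2*I*sqrt(74)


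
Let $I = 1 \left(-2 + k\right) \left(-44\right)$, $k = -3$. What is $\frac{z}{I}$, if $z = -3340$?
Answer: $- \frac{167}{11} \approx -15.182$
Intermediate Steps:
$I = 220$ ($I = 1 \left(-2 - 3\right) \left(-44\right) = 1 \left(-5\right) \left(-44\right) = \left(-5\right) \left(-44\right) = 220$)
$\frac{z}{I} = - \frac{3340}{220} = \left(-3340\right) \frac{1}{220} = - \frac{167}{11}$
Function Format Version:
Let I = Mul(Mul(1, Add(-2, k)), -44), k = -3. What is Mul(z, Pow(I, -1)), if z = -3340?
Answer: Rational(-167, 11) ≈ -15.182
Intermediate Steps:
I = 220 (I = Mul(Mul(1, Add(-2, -3)), -44) = Mul(Mul(1, -5), -44) = Mul(-5, -44) = 220)
Mul(z, Pow(I, -1)) = Mul(-3340, Pow(220, -1)) = Mul(-3340, Rational(1, 220)) = Rational(-167, 11)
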